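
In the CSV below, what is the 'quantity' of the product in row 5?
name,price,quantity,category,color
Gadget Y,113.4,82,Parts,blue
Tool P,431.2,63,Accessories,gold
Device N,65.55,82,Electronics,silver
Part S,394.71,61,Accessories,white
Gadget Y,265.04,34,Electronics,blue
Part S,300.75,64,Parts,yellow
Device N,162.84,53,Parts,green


Query: Row 5 ('Gadget Y'), column 'quantity'
Value: 34

34


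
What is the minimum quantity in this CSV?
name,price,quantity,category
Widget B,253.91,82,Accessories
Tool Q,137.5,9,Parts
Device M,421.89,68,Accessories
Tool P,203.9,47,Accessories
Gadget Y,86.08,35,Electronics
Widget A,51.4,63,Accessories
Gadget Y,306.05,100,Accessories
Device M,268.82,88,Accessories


Computing minimum quantity:
Values: [82, 9, 68, 47, 35, 63, 100, 88]
Min = 9

9


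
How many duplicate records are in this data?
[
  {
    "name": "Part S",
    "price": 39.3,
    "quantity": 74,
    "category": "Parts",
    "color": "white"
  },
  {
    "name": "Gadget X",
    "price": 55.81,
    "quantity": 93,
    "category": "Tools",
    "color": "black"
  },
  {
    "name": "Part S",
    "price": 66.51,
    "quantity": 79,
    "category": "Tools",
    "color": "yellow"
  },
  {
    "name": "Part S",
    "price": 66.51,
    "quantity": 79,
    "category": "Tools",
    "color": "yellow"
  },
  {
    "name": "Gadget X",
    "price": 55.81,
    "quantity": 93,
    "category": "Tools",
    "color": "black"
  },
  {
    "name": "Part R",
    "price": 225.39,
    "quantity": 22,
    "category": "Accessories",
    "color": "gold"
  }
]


Checking 6 records for duplicates:

  Row 1: Part S ($39.3, qty 74)
  Row 2: Gadget X ($55.81, qty 93)
  Row 3: Part S ($66.51, qty 79)
  Row 4: Part S ($66.51, qty 79) <-- DUPLICATE
  Row 5: Gadget X ($55.81, qty 93) <-- DUPLICATE
  Row 6: Part R ($225.39, qty 22)

Duplicates found: 2
Unique records: 4

2 duplicates, 4 unique


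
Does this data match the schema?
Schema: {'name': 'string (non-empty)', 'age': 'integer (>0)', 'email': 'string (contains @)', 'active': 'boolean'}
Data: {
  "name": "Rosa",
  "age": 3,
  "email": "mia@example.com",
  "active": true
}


Validating each field against schema:
  name: OK (non-empty string)
  age: OK (positive integer)
  email: OK (string with @)
  active: OK (boolean)

Result: VALID

VALID


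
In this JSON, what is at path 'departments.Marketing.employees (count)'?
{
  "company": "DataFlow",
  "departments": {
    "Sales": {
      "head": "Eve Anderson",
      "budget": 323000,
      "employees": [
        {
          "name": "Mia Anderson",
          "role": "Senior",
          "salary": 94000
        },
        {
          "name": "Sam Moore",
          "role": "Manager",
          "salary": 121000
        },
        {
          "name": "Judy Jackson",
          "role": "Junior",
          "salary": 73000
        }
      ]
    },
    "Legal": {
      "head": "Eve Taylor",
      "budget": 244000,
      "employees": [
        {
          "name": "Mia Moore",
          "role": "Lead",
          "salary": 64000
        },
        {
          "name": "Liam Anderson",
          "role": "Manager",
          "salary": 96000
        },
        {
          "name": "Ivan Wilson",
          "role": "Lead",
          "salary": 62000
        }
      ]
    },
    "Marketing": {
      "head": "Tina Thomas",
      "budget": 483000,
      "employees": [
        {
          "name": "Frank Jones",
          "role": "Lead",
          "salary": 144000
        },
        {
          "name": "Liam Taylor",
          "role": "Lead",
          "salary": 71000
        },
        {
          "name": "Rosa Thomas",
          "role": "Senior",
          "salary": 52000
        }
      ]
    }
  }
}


Path: departments.Marketing.employees (count)

Navigate:
  -> departments
  -> Marketing
  -> employees (array, length 3)

3


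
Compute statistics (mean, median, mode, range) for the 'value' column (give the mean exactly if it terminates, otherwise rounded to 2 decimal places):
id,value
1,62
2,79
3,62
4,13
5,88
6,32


Data: [62, 79, 62, 13, 88, 32]
Count: 6
Sum: 336
Mean: 336/6 = 56
Sorted: [13, 32, 62, 62, 79, 88]
Median: 62.0
Mode: 62 (2 times)
Range: 88 - 13 = 75
Min: 13, Max: 88

mean=56, median=62.0, mode=62, range=75


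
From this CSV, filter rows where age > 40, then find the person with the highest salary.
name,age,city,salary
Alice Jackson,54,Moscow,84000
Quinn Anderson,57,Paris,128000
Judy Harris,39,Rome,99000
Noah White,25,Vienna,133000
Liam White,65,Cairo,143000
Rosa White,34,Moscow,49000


Filter: age > 40
Sort by: salary (descending)

Filtered records (3):
  Liam White, age 65, salary $143000
  Quinn Anderson, age 57, salary $128000
  Alice Jackson, age 54, salary $84000

Highest salary: Liam White ($143000)

Liam White


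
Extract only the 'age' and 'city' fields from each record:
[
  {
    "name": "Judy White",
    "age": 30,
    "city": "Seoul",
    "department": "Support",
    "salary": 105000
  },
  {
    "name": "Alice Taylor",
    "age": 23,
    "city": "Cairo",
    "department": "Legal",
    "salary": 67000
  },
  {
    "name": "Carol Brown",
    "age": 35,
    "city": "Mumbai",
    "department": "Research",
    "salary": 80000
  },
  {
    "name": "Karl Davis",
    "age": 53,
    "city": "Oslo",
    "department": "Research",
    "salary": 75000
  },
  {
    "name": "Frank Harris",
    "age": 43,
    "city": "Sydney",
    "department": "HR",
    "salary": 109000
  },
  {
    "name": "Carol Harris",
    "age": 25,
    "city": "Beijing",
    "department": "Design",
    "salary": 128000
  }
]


Original: 6 records with fields: name, age, city, department, salary
Keep: ['age', 'city']
Drop: ['name', 'department', 'salary']
Result: 6 records, 2 fields each

[
  {
    "age": 30,
    "city": "Seoul"
  },
  {
    "age": 23,
    "city": "Cairo"
  },
  {
    "age": 35,
    "city": "Mumbai"
  },
  {
    "age": 53,
    "city": "Oslo"
  },
  {
    "age": 43,
    "city": "Sydney"
  },
  {
    "age": 25,
    "city": "Beijing"
  }
]


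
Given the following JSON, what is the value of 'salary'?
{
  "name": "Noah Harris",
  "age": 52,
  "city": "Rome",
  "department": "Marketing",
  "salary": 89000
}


Looking up field 'salary'
Value: 89000

89000


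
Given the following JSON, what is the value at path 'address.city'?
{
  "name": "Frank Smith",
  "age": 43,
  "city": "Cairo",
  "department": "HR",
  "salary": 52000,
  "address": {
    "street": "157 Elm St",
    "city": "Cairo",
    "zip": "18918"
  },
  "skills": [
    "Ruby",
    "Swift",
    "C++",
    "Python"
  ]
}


Query: address.city
Path: address -> city
Value: Cairo

Cairo


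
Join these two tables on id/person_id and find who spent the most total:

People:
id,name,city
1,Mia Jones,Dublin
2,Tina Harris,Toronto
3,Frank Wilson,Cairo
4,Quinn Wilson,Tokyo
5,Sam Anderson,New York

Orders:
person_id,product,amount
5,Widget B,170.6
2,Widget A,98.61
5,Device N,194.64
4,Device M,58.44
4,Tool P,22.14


Join on: people.id = orders.person_id

Joined rows:
  Sam Anderson (New York) bought Widget B for $170.6
  Tina Harris (Toronto) bought Widget A for $98.61
  Sam Anderson (New York) bought Device N for $194.64
  Quinn Wilson (Tokyo) bought Device M for $58.44
  Quinn Wilson (Tokyo) bought Tool P for $22.14

Total per person:
  Sam Anderson: $365.24
  Tina Harris: $98.61
  Quinn Wilson: $80.58

Top spender: Sam Anderson ($365.24)

Sam Anderson ($365.24)


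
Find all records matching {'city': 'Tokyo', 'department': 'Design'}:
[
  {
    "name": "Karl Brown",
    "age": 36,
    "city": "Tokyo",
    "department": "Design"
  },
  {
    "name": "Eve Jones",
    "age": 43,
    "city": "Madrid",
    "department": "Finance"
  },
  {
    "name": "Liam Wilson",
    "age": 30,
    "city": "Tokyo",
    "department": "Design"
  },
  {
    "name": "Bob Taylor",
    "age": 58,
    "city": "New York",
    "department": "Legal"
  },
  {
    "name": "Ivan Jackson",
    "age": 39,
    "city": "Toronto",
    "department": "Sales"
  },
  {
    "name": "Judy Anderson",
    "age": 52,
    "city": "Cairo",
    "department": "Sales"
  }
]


Search criteria: {'city': 'Tokyo', 'department': 'Design'}

Checking 6 records:
  Karl Brown: {city: Tokyo, department: Design} <-- MATCH
  Eve Jones: {city: Madrid, department: Finance}
  Liam Wilson: {city: Tokyo, department: Design} <-- MATCH
  Bob Taylor: {city: New York, department: Legal}
  Ivan Jackson: {city: Toronto, department: Sales}
  Judy Anderson: {city: Cairo, department: Sales}

Matches: ["Karl Brown", "Liam Wilson"]

["Karl Brown", "Liam Wilson"]


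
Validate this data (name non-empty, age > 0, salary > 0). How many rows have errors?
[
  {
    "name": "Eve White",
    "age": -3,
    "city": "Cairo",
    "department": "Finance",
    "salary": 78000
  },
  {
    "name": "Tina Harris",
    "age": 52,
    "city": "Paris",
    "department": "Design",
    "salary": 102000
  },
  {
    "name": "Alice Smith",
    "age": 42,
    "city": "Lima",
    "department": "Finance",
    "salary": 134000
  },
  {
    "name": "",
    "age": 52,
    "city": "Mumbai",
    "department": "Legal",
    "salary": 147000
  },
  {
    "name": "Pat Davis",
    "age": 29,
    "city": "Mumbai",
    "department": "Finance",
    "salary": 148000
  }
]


Validating 5 records:
Rules: name non-empty, age > 0, salary > 0

  Row 1 (Eve White): negative age: -3
  Row 2 (Tina Harris): OK
  Row 3 (Alice Smith): OK
  Row 4 (???): empty name
  Row 5 (Pat Davis): OK

Total errors: 2

2 errors


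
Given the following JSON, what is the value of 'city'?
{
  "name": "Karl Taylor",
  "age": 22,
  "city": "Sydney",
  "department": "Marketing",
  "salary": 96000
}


Looking up field 'city'
Value: Sydney

Sydney


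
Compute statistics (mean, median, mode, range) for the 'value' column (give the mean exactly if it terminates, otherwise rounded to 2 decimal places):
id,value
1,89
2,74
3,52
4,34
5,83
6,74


Data: [89, 74, 52, 34, 83, 74]
Count: 6
Sum: 406
Mean: 406/6 ≈ 67.67 (rounded to 2 decimal places)
Sorted: [34, 52, 74, 74, 83, 89]
Median: 74.0
Mode: 74 (2 times)
Range: 89 - 34 = 55
Min: 34, Max: 89

mean≈67.67, median=74.0, mode=74, range=55


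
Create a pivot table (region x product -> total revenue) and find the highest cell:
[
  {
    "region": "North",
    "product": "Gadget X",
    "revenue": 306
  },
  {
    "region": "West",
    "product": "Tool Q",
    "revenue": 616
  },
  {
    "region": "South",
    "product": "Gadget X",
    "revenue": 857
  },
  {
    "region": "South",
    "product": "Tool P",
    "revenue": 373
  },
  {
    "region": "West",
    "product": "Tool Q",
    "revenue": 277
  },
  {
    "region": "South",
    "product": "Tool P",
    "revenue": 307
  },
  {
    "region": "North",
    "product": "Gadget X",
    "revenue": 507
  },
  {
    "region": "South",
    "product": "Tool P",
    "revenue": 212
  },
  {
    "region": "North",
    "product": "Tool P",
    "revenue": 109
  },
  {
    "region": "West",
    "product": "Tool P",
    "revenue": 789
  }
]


Pivot: region (rows) x product (columns) -> total revenue

     Gadget X      Tool P        Tool Q      
North          813           109             0  
South          857           892             0  
West             0           789           893  

Highest: West / Tool Q = $893

West / Tool Q = $893


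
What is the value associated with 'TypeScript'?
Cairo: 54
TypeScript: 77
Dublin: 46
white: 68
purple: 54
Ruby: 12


Looking up key 'TypeScript'
Value: 77

77


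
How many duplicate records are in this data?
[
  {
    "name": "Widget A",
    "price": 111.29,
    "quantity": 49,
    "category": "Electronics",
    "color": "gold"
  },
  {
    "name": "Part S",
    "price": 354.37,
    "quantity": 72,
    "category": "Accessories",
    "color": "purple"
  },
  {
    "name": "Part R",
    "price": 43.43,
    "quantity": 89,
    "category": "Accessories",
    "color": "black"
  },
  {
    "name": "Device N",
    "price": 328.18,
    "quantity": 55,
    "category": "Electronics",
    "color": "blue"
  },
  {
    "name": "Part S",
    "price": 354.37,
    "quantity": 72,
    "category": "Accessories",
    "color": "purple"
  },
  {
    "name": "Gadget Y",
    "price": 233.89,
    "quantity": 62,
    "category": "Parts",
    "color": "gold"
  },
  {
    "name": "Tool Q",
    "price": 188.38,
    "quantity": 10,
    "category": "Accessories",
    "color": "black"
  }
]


Checking 7 records for duplicates:

  Row 1: Widget A ($111.29, qty 49)
  Row 2: Part S ($354.37, qty 72)
  Row 3: Part R ($43.43, qty 89)
  Row 4: Device N ($328.18, qty 55)
  Row 5: Part S ($354.37, qty 72) <-- DUPLICATE
  Row 6: Gadget Y ($233.89, qty 62)
  Row 7: Tool Q ($188.38, qty 10)

Duplicates found: 1
Unique records: 6

1 duplicates, 6 unique


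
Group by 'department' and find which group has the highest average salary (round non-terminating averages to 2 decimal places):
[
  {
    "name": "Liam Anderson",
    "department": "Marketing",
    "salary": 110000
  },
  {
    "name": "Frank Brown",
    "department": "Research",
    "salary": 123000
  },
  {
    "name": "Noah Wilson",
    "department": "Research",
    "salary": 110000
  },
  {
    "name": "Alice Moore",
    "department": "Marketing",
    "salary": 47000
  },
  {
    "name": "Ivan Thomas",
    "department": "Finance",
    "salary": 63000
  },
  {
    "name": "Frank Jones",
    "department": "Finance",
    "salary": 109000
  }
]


Group by: department

Groups:
  Finance: 2 people, avg salary = 172000/2 = $86000
  Marketing: 2 people, avg salary = 157000/2 = $78500
  Research: 2 people, avg salary = 233000/2 = $116500

Highest average salary: Research ($116500)

Research ($116500)


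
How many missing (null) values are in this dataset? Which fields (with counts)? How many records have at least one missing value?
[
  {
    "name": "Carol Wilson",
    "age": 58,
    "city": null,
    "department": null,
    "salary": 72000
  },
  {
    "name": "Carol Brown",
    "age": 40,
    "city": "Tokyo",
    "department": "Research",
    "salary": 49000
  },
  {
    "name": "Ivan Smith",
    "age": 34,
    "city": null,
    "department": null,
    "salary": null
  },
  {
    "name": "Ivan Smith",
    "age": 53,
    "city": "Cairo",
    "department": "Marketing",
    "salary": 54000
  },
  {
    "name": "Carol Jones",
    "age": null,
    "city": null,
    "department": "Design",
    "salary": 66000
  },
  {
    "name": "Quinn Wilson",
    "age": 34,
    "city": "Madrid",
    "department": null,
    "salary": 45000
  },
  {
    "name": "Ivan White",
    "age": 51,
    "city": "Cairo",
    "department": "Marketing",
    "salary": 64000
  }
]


Checking for missing (null) values in 7 records:

  Carol Wilson: city, department
  Carol Brown: complete
  Ivan Smith: city, department, salary
  Ivan Smith: complete
  Carol Jones: age, city
  Quinn Wilson: department
  Ivan White: complete

Per field:
  name: 0 missing
  age: 1 missing
  city: 3 missing
  department: 3 missing
  salary: 1 missing

Total missing values: 8
Records with any missing: 4

8 missing values (age: 1, city: 3, department: 3, salary: 1); 4 incomplete records


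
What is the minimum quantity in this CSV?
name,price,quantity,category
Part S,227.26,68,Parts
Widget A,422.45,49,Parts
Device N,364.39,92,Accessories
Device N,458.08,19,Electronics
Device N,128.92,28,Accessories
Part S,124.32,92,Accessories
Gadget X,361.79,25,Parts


Computing minimum quantity:
Values: [68, 49, 92, 19, 28, 92, 25]
Min = 19

19


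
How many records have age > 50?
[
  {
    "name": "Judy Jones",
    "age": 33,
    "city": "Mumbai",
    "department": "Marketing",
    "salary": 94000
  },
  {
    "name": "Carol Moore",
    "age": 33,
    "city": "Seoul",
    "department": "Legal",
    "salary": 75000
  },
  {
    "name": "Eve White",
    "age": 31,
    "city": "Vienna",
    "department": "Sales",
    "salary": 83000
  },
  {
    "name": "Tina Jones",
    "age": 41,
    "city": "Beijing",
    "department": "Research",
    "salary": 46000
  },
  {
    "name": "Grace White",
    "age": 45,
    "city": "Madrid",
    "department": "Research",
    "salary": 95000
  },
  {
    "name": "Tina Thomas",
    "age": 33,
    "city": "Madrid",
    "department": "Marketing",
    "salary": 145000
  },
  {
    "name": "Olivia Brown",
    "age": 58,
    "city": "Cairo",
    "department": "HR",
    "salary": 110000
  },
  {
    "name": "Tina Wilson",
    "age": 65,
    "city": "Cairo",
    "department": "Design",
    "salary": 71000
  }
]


Data: 8 records
Condition: age > 50

Checking each record:
  Judy Jones: 33
  Carol Moore: 33
  Eve White: 31
  Tina Jones: 41
  Grace White: 45
  Tina Thomas: 33
  Olivia Brown: 58 MATCH
  Tina Wilson: 65 MATCH

Count: 2

2


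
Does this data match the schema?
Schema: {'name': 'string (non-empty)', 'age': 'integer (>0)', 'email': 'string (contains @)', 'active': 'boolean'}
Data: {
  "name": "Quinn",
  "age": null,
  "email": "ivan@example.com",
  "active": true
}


Validating each field against schema:
  name: OK (non-empty string)
  age: FAIL (null is not an integer)
  email: OK (string with @)
  active: OK (boolean)

Result: INVALID (1 error: age)

INVALID (1 error: age)


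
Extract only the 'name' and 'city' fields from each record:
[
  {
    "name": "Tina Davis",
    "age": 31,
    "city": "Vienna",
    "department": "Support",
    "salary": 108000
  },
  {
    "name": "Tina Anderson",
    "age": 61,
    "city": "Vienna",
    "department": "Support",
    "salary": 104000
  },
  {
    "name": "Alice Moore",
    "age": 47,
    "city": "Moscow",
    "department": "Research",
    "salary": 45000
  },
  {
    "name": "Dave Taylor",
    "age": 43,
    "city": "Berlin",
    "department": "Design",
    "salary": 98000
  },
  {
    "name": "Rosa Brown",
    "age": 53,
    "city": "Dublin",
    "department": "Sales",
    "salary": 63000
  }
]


Original: 5 records with fields: name, age, city, department, salary
Keep: ['name', 'city']
Drop: ['age', 'department', 'salary']
Result: 5 records, 2 fields each

[
  {
    "name": "Tina Davis",
    "city": "Vienna"
  },
  {
    "name": "Tina Anderson",
    "city": "Vienna"
  },
  {
    "name": "Alice Moore",
    "city": "Moscow"
  },
  {
    "name": "Dave Taylor",
    "city": "Berlin"
  },
  {
    "name": "Rosa Brown",
    "city": "Dublin"
  }
]


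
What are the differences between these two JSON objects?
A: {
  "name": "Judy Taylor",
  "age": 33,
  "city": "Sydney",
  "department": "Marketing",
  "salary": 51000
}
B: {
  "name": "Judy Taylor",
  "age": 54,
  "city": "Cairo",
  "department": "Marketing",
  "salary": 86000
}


Comparing each field (in key order):
  name: same
  age: DIFFERENT
  city: DIFFERENT
  department: same
  salary: DIFFERENT
Differences:
  age: 33 -> 54
  city: Sydney -> Cairo
  salary: 51000 -> 86000

3 field(s) changed

3 changes: age, city, salary


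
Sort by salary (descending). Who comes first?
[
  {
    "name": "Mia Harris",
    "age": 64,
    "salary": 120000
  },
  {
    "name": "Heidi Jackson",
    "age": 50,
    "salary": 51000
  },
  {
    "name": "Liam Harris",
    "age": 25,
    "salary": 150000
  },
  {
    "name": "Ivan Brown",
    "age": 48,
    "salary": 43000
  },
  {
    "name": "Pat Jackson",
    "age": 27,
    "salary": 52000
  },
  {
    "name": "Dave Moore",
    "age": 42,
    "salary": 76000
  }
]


Sort by: salary (descending)

Sorted order:
  1. Liam Harris (salary = 150000)
  2. Mia Harris (salary = 120000)
  3. Dave Moore (salary = 76000)
  4. Pat Jackson (salary = 52000)
  5. Heidi Jackson (salary = 51000)
  6. Ivan Brown (salary = 43000)

First: Liam Harris

Liam Harris


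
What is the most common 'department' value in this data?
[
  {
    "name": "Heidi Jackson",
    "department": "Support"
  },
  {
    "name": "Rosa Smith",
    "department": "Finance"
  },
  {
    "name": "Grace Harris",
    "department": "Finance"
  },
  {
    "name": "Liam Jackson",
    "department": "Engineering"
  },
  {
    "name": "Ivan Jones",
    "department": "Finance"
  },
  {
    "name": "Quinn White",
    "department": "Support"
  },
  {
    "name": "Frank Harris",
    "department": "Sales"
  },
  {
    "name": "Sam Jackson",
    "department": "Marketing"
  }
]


Counting 'department' values across 8 records:

  Finance: 3 ###
  Support: 2 ##
  Engineering: 1 #
  Sales: 1 #
  Marketing: 1 #

Most common: Finance (3 times)

Finance (3 times)


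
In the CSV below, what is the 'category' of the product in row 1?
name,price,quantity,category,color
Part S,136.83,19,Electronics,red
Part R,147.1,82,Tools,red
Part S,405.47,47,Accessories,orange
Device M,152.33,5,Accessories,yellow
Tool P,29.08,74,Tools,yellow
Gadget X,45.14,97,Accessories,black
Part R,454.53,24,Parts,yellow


Query: Row 1 ('Part S'), column 'category'
Value: Electronics

Electronics


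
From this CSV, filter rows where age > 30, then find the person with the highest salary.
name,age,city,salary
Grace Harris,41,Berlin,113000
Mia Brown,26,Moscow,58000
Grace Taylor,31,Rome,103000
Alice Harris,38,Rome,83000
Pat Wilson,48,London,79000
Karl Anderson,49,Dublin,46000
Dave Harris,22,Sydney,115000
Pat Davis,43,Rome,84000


Filter: age > 30
Sort by: salary (descending)

Filtered records (6):
  Grace Harris, age 41, salary $113000
  Grace Taylor, age 31, salary $103000
  Pat Davis, age 43, salary $84000
  Alice Harris, age 38, salary $83000
  Pat Wilson, age 48, salary $79000
  Karl Anderson, age 49, salary $46000

Highest salary: Grace Harris ($113000)

Grace Harris


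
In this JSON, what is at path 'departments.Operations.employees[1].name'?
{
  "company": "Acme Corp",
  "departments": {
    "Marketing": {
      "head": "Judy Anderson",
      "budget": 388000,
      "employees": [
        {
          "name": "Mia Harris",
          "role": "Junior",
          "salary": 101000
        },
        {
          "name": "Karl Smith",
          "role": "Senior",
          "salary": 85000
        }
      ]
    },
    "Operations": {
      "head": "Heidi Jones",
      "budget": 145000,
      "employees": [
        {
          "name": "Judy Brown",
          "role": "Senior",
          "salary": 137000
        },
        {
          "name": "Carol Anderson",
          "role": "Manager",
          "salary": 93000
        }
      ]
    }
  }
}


Path: departments.Operations.employees[1].name

Navigate:
  -> departments
  -> Operations
  -> employees[1].name = 'Carol Anderson'

Carol Anderson


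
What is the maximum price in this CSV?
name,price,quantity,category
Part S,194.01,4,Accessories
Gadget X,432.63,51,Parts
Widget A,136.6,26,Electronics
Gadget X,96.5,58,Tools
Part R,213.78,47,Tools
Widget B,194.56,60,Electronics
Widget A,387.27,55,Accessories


Computing maximum price:
Values: [194.01, 432.63, 136.6, 96.5, 213.78, 194.56, 387.27]
Max = 432.63

432.63


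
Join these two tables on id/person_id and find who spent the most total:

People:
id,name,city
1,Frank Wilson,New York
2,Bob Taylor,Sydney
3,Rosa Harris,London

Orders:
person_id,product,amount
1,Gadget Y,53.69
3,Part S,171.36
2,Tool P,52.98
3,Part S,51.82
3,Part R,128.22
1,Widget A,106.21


Join on: people.id = orders.person_id

Joined rows:
  Frank Wilson (New York) bought Gadget Y for $53.69
  Rosa Harris (London) bought Part S for $171.36
  Bob Taylor (Sydney) bought Tool P for $52.98
  Rosa Harris (London) bought Part S for $51.82
  Rosa Harris (London) bought Part R for $128.22
  Frank Wilson (New York) bought Widget A for $106.21

Total per person:
  Rosa Harris: $351.40
  Frank Wilson: $159.90
  Bob Taylor: $52.98

Top spender: Rosa Harris ($351.40)

Rosa Harris ($351.40)


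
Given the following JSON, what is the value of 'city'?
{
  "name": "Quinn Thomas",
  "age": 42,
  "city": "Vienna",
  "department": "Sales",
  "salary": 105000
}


Looking up field 'city'
Value: Vienna

Vienna


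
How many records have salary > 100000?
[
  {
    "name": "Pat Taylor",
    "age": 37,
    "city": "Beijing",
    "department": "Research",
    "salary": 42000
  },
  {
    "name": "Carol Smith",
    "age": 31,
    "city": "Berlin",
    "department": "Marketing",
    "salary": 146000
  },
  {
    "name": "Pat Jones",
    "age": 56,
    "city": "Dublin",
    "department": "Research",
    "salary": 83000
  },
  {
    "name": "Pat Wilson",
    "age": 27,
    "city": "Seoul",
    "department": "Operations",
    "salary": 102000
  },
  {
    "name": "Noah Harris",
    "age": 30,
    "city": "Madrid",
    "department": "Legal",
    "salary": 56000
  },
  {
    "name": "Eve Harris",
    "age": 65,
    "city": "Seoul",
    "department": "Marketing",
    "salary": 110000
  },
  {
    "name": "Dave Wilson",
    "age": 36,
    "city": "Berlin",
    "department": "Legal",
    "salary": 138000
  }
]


Data: 7 records
Condition: salary > 100000

Checking each record:
  Pat Taylor: 42000
  Carol Smith: 146000 MATCH
  Pat Jones: 83000
  Pat Wilson: 102000 MATCH
  Noah Harris: 56000
  Eve Harris: 110000 MATCH
  Dave Wilson: 138000 MATCH

Count: 4

4


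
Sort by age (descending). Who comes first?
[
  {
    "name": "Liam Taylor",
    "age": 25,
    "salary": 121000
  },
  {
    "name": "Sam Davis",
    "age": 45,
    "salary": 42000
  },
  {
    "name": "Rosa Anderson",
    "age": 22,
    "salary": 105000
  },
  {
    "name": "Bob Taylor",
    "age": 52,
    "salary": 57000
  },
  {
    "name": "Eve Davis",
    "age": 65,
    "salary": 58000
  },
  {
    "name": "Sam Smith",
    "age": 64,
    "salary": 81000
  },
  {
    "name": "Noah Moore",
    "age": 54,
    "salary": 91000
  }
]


Sort by: age (descending)

Sorted order:
  1. Eve Davis (age = 65)
  2. Sam Smith (age = 64)
  3. Noah Moore (age = 54)
  4. Bob Taylor (age = 52)
  5. Sam Davis (age = 45)
  6. Liam Taylor (age = 25)
  7. Rosa Anderson (age = 22)

First: Eve Davis

Eve Davis


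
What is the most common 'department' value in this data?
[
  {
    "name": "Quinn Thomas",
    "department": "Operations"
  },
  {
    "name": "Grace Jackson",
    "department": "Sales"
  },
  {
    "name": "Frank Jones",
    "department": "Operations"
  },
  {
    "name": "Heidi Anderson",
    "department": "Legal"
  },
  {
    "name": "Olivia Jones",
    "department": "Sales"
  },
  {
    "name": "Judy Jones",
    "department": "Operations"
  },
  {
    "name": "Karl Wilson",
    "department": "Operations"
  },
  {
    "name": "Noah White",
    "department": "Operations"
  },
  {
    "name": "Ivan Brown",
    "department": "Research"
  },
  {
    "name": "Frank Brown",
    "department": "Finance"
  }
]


Counting 'department' values across 10 records:

  Operations: 5 #####
  Sales: 2 ##
  Legal: 1 #
  Research: 1 #
  Finance: 1 #

Most common: Operations (5 times)

Operations (5 times)


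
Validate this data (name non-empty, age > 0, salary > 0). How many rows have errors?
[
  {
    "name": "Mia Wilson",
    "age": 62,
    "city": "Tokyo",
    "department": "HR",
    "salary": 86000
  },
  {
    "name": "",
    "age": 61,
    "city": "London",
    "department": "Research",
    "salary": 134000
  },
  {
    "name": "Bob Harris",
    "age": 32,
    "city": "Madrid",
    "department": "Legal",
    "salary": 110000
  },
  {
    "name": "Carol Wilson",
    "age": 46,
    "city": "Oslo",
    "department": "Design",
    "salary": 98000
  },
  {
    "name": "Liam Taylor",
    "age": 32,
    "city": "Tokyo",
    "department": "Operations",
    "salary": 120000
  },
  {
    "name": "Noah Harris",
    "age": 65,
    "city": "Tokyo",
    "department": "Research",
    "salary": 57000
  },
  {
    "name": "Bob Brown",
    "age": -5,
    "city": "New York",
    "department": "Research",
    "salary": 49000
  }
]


Validating 7 records:
Rules: name non-empty, age > 0, salary > 0

  Row 1 (Mia Wilson): OK
  Row 2 (???): empty name
  Row 3 (Bob Harris): OK
  Row 4 (Carol Wilson): OK
  Row 5 (Liam Taylor): OK
  Row 6 (Noah Harris): OK
  Row 7 (Bob Brown): negative age: -5

Total errors: 2

2 errors


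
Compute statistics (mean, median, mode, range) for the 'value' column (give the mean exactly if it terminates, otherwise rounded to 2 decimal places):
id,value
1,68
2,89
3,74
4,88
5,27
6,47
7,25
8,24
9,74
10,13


Data: [68, 89, 74, 88, 27, 47, 25, 24, 74, 13]
Count: 10
Sum: 529
Mean: 529/10 = 52.9
Sorted: [13, 24, 25, 27, 47, 68, 74, 74, 88, 89]
Median: 57.5
Mode: 74 (2 times)
Range: 89 - 13 = 76
Min: 13, Max: 89

mean=52.9, median=57.5, mode=74, range=76


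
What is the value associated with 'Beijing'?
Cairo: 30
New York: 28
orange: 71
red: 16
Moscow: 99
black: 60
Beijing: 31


Looking up key 'Beijing'
Value: 31

31


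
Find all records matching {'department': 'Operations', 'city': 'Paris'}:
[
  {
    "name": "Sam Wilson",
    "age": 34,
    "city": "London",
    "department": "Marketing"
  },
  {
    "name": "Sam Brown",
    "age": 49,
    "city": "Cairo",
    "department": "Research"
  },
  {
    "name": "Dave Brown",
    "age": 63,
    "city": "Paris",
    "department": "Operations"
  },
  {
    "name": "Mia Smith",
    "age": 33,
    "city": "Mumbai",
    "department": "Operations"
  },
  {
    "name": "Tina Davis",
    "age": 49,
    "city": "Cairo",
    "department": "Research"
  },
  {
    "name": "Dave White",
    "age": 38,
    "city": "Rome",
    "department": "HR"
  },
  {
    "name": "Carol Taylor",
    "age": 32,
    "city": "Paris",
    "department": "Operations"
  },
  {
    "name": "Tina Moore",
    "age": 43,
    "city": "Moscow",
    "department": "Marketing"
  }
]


Search criteria: {'department': 'Operations', 'city': 'Paris'}

Checking 8 records:
  Sam Wilson: {department: Marketing, city: London}
  Sam Brown: {department: Research, city: Cairo}
  Dave Brown: {department: Operations, city: Paris} <-- MATCH
  Mia Smith: {department: Operations, city: Mumbai}
  Tina Davis: {department: Research, city: Cairo}
  Dave White: {department: HR, city: Rome}
  Carol Taylor: {department: Operations, city: Paris} <-- MATCH
  Tina Moore: {department: Marketing, city: Moscow}

Matches: ["Dave Brown", "Carol Taylor"]

["Dave Brown", "Carol Taylor"]


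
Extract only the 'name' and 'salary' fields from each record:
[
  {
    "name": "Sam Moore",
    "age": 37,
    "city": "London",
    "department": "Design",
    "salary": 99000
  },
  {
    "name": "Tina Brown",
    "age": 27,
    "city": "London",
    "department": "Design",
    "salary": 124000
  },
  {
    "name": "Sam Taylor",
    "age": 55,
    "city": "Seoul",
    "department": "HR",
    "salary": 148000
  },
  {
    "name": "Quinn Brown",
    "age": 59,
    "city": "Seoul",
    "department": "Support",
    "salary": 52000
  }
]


Original: 4 records with fields: name, age, city, department, salary
Keep: ['name', 'salary']
Drop: ['age', 'city', 'department']
Result: 4 records, 2 fields each

[
  {
    "name": "Sam Moore",
    "salary": 99000
  },
  {
    "name": "Tina Brown",
    "salary": 124000
  },
  {
    "name": "Sam Taylor",
    "salary": 148000
  },
  {
    "name": "Quinn Brown",
    "salary": 52000
  }
]


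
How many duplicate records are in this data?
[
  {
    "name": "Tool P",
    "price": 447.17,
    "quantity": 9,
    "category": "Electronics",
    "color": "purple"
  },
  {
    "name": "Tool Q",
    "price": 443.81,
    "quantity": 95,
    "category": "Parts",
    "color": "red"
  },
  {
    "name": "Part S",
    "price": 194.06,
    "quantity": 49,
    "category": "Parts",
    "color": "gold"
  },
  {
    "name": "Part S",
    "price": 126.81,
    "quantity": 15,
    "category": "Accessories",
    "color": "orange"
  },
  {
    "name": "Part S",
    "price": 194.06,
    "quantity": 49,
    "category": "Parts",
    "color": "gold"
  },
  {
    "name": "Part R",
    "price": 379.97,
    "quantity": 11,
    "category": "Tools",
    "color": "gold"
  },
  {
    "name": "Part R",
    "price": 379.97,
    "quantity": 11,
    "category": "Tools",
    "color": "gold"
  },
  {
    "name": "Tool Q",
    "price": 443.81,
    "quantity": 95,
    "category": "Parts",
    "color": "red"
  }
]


Checking 8 records for duplicates:

  Row 1: Tool P ($447.17, qty 9)
  Row 2: Tool Q ($443.81, qty 95)
  Row 3: Part S ($194.06, qty 49)
  Row 4: Part S ($126.81, qty 15)
  Row 5: Part S ($194.06, qty 49) <-- DUPLICATE
  Row 6: Part R ($379.97, qty 11)
  Row 7: Part R ($379.97, qty 11) <-- DUPLICATE
  Row 8: Tool Q ($443.81, qty 95) <-- DUPLICATE

Duplicates found: 3
Unique records: 5

3 duplicates, 5 unique


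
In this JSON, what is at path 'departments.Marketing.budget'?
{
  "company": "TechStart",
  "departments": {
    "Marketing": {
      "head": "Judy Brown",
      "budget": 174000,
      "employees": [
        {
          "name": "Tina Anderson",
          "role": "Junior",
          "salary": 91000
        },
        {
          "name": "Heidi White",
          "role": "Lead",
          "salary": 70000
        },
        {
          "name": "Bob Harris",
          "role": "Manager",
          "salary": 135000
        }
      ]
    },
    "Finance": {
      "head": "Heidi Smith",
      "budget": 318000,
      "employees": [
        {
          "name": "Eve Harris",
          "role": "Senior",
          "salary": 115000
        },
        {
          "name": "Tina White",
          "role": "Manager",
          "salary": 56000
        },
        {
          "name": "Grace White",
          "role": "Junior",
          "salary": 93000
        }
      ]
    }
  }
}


Path: departments.Marketing.budget

Navigate:
  -> departments
  -> Marketing
  -> budget = 174000

174000


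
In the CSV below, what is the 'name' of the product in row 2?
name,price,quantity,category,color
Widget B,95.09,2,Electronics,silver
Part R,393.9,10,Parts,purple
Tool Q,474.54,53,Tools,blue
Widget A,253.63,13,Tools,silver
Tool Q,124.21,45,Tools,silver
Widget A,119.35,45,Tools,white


Query: Row 2 ('Part R'), column 'name'
Value: Part R

Part R


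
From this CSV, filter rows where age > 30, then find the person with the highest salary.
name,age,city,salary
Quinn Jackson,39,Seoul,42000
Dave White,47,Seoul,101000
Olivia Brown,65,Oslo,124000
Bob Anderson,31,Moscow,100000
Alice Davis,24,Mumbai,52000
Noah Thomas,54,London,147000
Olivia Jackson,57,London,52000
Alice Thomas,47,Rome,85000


Filter: age > 30
Sort by: salary (descending)

Filtered records (7):
  Noah Thomas, age 54, salary $147000
  Olivia Brown, age 65, salary $124000
  Dave White, age 47, salary $101000
  Bob Anderson, age 31, salary $100000
  Alice Thomas, age 47, salary $85000
  Olivia Jackson, age 57, salary $52000
  Quinn Jackson, age 39, salary $42000

Highest salary: Noah Thomas ($147000)

Noah Thomas


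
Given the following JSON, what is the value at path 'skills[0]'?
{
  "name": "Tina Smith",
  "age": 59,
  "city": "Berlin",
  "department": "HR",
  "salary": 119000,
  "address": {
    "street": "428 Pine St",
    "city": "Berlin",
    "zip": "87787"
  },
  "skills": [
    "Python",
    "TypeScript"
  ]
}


Query: skills[0]
Path: skills -> first element
Value: Python

Python


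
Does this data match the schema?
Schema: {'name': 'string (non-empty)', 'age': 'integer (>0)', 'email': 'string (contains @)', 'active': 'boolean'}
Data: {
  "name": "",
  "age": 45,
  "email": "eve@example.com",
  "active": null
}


Validating each field against schema:
  name: FAIL ("" is an empty string)
  age: OK (positive integer)
  email: OK (string with @)
  active: FAIL (null is not a boolean)

Result: INVALID (2 errors: name, active)

INVALID (2 errors: name, active)


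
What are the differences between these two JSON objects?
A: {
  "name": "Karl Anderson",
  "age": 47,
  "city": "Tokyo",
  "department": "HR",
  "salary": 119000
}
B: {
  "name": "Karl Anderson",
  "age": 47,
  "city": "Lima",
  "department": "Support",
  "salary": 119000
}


Comparing each field (in key order):
  name: same
  age: same
  city: DIFFERENT
  department: DIFFERENT
  salary: same
Differences:
  city: Tokyo -> Lima
  department: HR -> Support

2 field(s) changed

2 changes: city, department


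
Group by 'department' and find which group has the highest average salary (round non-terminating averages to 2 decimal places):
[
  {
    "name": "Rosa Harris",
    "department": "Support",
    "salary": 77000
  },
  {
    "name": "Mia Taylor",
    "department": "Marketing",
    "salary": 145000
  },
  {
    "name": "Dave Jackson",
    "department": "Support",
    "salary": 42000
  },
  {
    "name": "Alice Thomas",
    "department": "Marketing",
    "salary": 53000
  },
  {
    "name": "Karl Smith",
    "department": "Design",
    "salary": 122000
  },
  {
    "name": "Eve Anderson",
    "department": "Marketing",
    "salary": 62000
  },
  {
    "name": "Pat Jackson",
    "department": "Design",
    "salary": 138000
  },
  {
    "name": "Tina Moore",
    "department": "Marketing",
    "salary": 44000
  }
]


Group by: department

Groups:
  Design: 2 people, avg salary = 260000/2 = $130000
  Marketing: 4 people, avg salary = 304000/4 = $76000
  Support: 2 people, avg salary = 119000/2 = $59500

Highest average salary: Design ($130000)

Design ($130000)


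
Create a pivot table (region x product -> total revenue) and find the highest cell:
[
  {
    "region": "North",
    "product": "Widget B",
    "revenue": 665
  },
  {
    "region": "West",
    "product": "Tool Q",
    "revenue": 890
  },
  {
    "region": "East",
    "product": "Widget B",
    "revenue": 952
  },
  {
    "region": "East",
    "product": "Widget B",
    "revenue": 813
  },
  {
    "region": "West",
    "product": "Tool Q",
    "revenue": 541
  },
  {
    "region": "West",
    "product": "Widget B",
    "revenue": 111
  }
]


Pivot: region (rows) x product (columns) -> total revenue

     Tool Q        Widget B    
East             0          1765  
North            0           665  
West          1431           111  

Highest: East / Widget B = $1765

East / Widget B = $1765


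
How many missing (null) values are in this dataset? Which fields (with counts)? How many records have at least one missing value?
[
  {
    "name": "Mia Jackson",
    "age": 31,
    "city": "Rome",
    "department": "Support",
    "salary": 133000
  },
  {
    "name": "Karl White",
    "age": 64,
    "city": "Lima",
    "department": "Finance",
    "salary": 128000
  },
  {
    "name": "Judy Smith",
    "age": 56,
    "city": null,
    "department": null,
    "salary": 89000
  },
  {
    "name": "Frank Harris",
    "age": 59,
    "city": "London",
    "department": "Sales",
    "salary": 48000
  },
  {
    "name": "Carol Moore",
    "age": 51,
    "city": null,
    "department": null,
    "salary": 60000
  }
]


Checking for missing (null) values in 5 records:

  Mia Jackson: complete
  Karl White: complete
  Judy Smith: city, department
  Frank Harris: complete
  Carol Moore: city, department

Per field:
  name: 0 missing
  age: 0 missing
  city: 2 missing
  department: 2 missing
  salary: 0 missing

Total missing values: 4
Records with any missing: 2

4 missing values (city: 2, department: 2); 2 incomplete records


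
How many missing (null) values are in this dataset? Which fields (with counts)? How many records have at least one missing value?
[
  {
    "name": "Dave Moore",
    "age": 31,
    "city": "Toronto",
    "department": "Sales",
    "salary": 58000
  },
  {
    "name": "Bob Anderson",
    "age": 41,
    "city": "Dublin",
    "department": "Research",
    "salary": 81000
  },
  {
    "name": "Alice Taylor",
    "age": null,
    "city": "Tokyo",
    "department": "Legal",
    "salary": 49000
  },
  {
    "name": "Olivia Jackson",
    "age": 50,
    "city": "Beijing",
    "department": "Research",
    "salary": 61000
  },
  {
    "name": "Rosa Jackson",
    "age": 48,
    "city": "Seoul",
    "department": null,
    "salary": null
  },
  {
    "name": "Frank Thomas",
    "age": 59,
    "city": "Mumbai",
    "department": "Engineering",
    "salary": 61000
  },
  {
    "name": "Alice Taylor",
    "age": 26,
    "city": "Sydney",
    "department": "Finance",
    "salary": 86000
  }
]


Checking for missing (null) values in 7 records:

  Dave Moore: complete
  Bob Anderson: complete
  Alice Taylor: age
  Olivia Jackson: complete
  Rosa Jackson: department, salary
  Frank Thomas: complete
  Alice Taylor: complete

Per field:
  name: 0 missing
  age: 1 missing
  city: 0 missing
  department: 1 missing
  salary: 1 missing

Total missing values: 3
Records with any missing: 2

3 missing values (age: 1, department: 1, salary: 1); 2 incomplete records
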